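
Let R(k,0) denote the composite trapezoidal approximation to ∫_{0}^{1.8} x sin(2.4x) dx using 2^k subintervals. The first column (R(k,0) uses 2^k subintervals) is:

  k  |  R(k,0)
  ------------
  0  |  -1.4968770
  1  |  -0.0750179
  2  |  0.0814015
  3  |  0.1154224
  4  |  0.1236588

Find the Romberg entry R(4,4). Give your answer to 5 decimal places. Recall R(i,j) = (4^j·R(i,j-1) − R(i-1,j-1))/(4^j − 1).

0.12638

Richardson extrapolation on the trapezoidal column (denominator 4−1=3):
R(1,1) = -0.0750179 + (-0.0750179 − (-1.4968770))/3 = 0.3989351
R(2,1) = (4·0.0814015 − (-0.0750179)) / 3 = 0.1335413
R(3,1) = (4·0.1154224 − 0.0814015) / 3 = 0.1267627
R(4,1) = (4·0.1236588 − 0.1154224) / 3 = 0.1264043
R(2,2) = 0.1335413 + (0.1335413 − 0.3989351)/15 = 0.1158484
R(3,2) = 0.1267627 + (0.1267627 − 0.1335413)/15 = 0.1263108
R(4,2) = (16·0.1264043 − 0.1267627) / 15 = 0.1263804
R(3,3) = 0.1263108 + (0.1263108 − 0.1158484)/63 = 0.1264769
R(4,3) = (64·0.1263804 − 0.1263108) / 63 = 0.1263815
R(4,4) = (256·0.1263815 − 0.1264769) / 255 = 0.1263811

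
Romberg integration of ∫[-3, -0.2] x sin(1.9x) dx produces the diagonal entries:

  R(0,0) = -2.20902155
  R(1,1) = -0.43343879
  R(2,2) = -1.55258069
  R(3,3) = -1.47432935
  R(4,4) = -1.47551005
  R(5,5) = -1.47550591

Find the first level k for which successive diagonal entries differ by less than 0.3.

k = 3

|R(1,1) − R(0,0)| = 1.77558276 ≥ 0.3
|R(2,2) − R(1,1)| = 1.11914190 ≥ 0.3
|R(3,3) − R(2,2)| = 0.07825134 < 0.3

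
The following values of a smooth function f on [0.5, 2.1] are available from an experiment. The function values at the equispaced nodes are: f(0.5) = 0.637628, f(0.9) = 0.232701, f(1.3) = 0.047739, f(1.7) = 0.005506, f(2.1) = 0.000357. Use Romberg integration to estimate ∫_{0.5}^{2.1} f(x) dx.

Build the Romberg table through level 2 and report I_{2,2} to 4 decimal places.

I_{0,0} (trapezoid, 1 panel, h=1.6000): 0.510388
I_{1,0} (trapezoid, 2 panels, h=0.8000): 0.293385
I_{2,0} (trapezoid, 4 panels, h=0.4000): 0.241975
I_{1,1} = 0.293385 + (0.293385 − 0.510388)/3 = 0.221051
I_{2,1} = 0.241975 + (0.241975 − 0.293385)/3 = 0.224838
I_{2,2} = 0.224838 + (0.224838 − 0.221051)/15 = 0.225090

0.2251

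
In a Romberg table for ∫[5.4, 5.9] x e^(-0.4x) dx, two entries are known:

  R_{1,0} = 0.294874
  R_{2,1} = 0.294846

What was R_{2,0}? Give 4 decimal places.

0.2949

From R_{2,1} = (4·R_{2,0} − R_{1,0})/3, solve for R_{2,0}:
4·R_{2,0} = 3·0.294846 + 0.294874 = 1.179412
R_{2,0} = 0.294853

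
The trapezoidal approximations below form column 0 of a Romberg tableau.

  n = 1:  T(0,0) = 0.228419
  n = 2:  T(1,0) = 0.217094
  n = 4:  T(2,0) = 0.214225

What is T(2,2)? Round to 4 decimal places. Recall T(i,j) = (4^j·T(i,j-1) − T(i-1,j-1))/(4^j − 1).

0.2133

Richardson extrapolation on the trapezoidal column (denominator 4−1=3):
T(1,1) = (4·0.217094 − 0.228419) / 3 = 0.213319
T(2,1) = 0.214225 + (0.214225 − 0.217094)/3 = 0.213269
T(2,2) = (16·0.213269 − 0.213319) / 15 = 0.213266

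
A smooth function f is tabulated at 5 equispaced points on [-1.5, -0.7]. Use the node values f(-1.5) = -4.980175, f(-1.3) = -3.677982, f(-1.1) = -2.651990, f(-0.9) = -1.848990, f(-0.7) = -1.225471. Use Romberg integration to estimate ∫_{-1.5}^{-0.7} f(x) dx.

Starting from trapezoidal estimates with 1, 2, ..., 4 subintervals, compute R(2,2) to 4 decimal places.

R(0,0) (trapezoid, 1 panel, h=0.8000): -2.482258
R(1,0) (trapezoid, 2 panels, h=0.4000): -2.301925
R(2,0) (trapezoid, 4 panels, h=0.2000): -2.256357
R(1,1) = -2.301925 + (-2.301925 − (-2.482258))/3 = -2.241814
R(2,1) = -2.256357 + (-2.256357 − (-2.301925))/3 = -2.241168
R(2,2) = -2.241168 + (-2.241168 − (-2.241814))/15 = -2.241125

-2.2411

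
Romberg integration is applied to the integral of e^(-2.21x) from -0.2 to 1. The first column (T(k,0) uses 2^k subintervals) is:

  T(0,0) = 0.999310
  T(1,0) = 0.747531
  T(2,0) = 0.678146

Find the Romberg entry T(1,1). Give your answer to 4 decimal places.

0.6636

T(1,1) = 0.747531 + (0.747531 − 0.999310)/3 = 0.663605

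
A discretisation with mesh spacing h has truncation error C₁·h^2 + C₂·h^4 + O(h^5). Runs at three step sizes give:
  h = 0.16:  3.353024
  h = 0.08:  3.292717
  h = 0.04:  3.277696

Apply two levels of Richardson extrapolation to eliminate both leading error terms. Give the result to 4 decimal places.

First eliminate the h^2 term (factor 2^2 = 4):
  B₁ = (4·3.292717 − 3.353024)/3 = 3.272615
  B₂ = (4·3.277696 − 3.292717)/3 = 3.272689
Then eliminate the h^4 term (factor 2^4 = 16):
  (16·3.272689 − 3.272615)/15 = 3.272694

3.2727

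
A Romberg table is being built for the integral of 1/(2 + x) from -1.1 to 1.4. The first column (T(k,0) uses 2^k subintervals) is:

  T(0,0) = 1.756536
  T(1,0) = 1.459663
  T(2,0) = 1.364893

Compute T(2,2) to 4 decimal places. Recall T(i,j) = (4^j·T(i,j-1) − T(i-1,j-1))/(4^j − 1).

1.3315

Richardson extrapolation on the trapezoidal column (denominator 4−1=3):
T(1,1) = 1.459663 + (1.459663 − 1.756536)/3 = 1.360705
T(2,1) = (4·1.364893 − 1.459663) / 3 = 1.333303
T(2,2) = 1.333303 + (1.333303 − 1.360705)/15 = 1.331476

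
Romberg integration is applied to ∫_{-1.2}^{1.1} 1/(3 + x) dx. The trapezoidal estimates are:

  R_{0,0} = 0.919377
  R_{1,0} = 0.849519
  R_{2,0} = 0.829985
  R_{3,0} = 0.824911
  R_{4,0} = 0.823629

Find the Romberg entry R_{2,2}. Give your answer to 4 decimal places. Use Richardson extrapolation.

R_{1,1} = (4·0.849519 − 0.919377) / 3 = 0.826233
R_{2,1} = 0.829985 + (0.829985 − 0.849519)/3 = 0.823474
R_{2,2} = (16·0.823474 − 0.826233) / 15 = 0.823290

0.8233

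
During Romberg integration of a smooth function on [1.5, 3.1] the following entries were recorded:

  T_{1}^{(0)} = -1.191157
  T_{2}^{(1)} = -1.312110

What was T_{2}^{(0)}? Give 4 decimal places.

From T_{2}^{(1)} = (4·T_{2}^{(0)} − T_{1}^{(0)})/3, solve for T_{2}^{(0)}:
4·T_{2}^{(0)} = 3·(-1.312110) + (-1.191157) = -5.127487
T_{2}^{(0)} = -1.281872

-1.2819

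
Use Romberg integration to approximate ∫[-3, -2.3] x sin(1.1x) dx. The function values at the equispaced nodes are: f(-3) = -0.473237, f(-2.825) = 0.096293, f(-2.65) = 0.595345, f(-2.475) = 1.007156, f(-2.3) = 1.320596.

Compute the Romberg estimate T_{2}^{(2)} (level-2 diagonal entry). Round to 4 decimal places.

0.3763

T_{0}^{(0)} (trapezoid, 1 panel, h=0.7000): 0.296576
T_{1}^{(0)} (trapezoid, 2 panels, h=0.3500): 0.356659
T_{2}^{(0)} (trapezoid, 4 panels, h=0.1750): 0.371433
T_{1}^{(1)} = 0.356659 + (0.356659 − 0.296576)/3 = 0.376687
T_{2}^{(1)} = 0.371433 + (0.371433 − 0.356659)/3 = 0.376358
T_{2}^{(2)} = 0.376358 + (0.376358 − 0.376687)/15 = 0.376336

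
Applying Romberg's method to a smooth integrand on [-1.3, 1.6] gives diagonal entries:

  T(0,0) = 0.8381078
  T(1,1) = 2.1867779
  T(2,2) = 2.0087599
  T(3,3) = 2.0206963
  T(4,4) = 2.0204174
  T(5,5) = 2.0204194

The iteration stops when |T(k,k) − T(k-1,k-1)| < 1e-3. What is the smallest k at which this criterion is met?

|T(1,1) − T(0,0)| = 1.3486701 ≥ 1e-3
|T(2,2) − T(1,1)| = 0.1780180 ≥ 1e-3
|T(3,3) − T(2,2)| = 0.0119364 ≥ 1e-3
|T(4,4) − T(3,3)| = 0.0002789 < 1e-3

k = 4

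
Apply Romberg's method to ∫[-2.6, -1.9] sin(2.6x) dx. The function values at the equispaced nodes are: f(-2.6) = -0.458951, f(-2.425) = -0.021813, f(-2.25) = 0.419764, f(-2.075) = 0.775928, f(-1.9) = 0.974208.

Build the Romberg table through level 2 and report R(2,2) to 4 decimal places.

R(0,0) (trapezoid, 1 panel, h=0.7000): 0.180340
R(1,0) (trapezoid, 2 panels, h=0.3500): 0.237087
R(2,0) (trapezoid, 4 panels, h=0.1750): 0.250514
R(1,1) = 0.237087 + (0.237087 − 0.180340)/3 = 0.256003
R(2,1) = 0.250514 + (0.250514 − 0.237087)/3 = 0.254990
R(2,2) = 0.254990 + (0.254990 − 0.256003)/15 = 0.254922

0.2549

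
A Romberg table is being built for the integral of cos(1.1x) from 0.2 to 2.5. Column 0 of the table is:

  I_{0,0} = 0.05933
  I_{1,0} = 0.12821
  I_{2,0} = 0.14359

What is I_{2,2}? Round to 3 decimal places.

0.149

Richardson extrapolation on the trapezoidal column (denominator 4−1=3):
I_{1,1} = (4·0.12821 − 0.05933) / 3 = 0.15117
I_{2,1} = 0.14359 + (0.14359 − 0.12821)/3 = 0.14872
I_{2,2} = 0.14872 + (0.14872 − 0.15117)/15 = 0.14856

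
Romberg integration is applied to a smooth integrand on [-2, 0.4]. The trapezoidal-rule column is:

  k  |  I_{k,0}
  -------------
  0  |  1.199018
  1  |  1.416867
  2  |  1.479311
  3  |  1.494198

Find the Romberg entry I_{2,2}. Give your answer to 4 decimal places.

1.5008

Richardson extrapolation on the trapezoidal column (denominator 4−1=3):
I_{1,1} = 1.416867 + (1.416867 − 1.199018)/3 = 1.489483
I_{2,1} = 1.479311 + (1.479311 − 1.416867)/3 = 1.500126
I_{2,2} = (16·1.500126 − 1.489483) / 15 = 1.500836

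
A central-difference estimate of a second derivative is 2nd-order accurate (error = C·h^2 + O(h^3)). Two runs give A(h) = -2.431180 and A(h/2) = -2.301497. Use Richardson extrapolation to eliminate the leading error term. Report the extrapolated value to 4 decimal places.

-2.2583

The leading error scales as h^2; refining by a factor of 2 reduces it by 2^2 = 4.
Extrapolated value = (4·A(h/2) − A(h)) / (4 − 1)
= (4·(-2.301497) − (-2.431180)) / 3
= -6.774808 / 3 = -2.258269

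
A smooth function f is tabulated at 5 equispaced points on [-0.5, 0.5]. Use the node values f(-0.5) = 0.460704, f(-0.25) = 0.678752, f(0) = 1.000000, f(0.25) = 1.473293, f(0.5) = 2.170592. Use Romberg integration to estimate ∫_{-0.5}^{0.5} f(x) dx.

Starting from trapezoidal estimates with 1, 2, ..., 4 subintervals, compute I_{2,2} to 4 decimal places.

1.1032

I_{0,0} (trapezoid, 1 panel, h=1.0000): 1.315648
I_{1,0} (trapezoid, 2 panels, h=0.5000): 1.157824
I_{2,0} (trapezoid, 4 panels, h=0.2500): 1.116923
I_{1,1} = 1.157824 + (1.157824 − 1.315648)/3 = 1.105216
I_{2,1} = 1.116923 + (1.116923 − 1.157824)/3 = 1.103289
I_{2,2} = 1.103289 + (1.103289 − 1.105216)/15 = 1.103161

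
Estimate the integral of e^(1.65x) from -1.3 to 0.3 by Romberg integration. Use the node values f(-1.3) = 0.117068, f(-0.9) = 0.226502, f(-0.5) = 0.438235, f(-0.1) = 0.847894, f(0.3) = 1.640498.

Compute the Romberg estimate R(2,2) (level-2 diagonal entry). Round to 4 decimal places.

R(0,0) (trapezoid, 1 panel, h=1.6000): 1.406053
R(1,0) (trapezoid, 2 panels, h=0.8000): 1.053614
R(2,0) (trapezoid, 4 panels, h=0.4000): 0.956566
R(1,1) = 1.053614 + (1.053614 − 1.406053)/3 = 0.936134
R(2,1) = 0.956566 + (0.956566 − 1.053614)/3 = 0.924217
R(2,2) = 0.924217 + (0.924217 − 0.936134)/15 = 0.923423

0.9234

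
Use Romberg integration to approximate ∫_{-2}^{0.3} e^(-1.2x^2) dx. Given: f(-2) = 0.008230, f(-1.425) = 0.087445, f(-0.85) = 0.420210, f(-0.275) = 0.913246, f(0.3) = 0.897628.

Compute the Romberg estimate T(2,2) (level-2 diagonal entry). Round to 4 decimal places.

1.1093

T(0,0) (trapezoid, 1 panel, h=2.3000): 1.041737
T(1,0) (trapezoid, 2 panels, h=1.1500): 1.004110
T(2,0) (trapezoid, 4 panels, h=0.5750): 1.077452
T(1,1) = 1.004110 + (1.004110 − 1.041737)/3 = 0.991568
T(2,1) = 1.077452 + (1.077452 − 1.004110)/3 = 1.101899
T(2,2) = 1.101899 + (1.101899 − 0.991568)/15 = 1.109254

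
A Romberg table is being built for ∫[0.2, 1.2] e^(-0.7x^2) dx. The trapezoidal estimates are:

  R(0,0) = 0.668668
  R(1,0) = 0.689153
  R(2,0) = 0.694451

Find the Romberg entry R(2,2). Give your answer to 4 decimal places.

R(1,1) = (4·0.689153 − 0.668668) / 3 = 0.695981
R(2,1) = 0.694451 + (0.694451 − 0.689153)/3 = 0.696217
R(2,2) = (16·0.696217 − 0.695981) / 15 = 0.696233

0.6962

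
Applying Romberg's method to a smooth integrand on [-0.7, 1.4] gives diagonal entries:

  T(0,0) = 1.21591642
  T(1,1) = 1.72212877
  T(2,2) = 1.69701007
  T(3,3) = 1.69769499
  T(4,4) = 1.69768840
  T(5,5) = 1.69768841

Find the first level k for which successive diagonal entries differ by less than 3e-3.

k = 3

|T(1,1) − T(0,0)| = 0.50621235 ≥ 3e-3
|T(2,2) − T(1,1)| = 0.02511870 ≥ 3e-3
|T(3,3) − T(2,2)| = 0.00068492 < 3e-3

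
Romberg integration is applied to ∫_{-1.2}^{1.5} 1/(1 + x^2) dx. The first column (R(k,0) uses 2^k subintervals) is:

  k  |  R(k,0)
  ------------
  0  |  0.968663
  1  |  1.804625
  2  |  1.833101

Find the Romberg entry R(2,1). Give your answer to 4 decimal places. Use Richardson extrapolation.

Richardson extrapolation on the trapezoidal column (denominator 4−1=3):
R(2,1) = (4·1.833101 − 1.804625) / 3 = 1.842593

1.8426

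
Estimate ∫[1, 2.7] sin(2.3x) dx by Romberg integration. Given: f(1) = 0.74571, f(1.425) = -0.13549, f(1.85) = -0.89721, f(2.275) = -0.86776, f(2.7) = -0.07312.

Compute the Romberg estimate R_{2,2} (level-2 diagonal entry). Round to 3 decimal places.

R_{0,0} (trapezoid, 1 panel, h=1.7000): 0.57170
R_{1,0} (trapezoid, 2 panels, h=0.8500): -0.47678
R_{2,0} (trapezoid, 4 panels, h=0.4250): -0.66477
R_{1,1} = -0.47678 + (-0.47678 − 0.57170)/3 = -0.82627
R_{2,1} = -0.66477 + (-0.66477 − (-0.47678))/3 = -0.72743
R_{2,2} = -0.72743 + (-0.72743 − (-0.82627))/15 = -0.72084

-0.721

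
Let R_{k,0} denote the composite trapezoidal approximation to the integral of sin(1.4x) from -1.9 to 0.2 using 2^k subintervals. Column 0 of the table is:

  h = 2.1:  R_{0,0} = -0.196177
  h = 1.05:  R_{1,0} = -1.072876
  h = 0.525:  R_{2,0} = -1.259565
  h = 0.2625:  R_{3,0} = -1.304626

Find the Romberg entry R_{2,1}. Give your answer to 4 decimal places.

-1.3218

R_{2,1} = (4·(-1.259565) − (-1.072876)) / 3 = -1.321795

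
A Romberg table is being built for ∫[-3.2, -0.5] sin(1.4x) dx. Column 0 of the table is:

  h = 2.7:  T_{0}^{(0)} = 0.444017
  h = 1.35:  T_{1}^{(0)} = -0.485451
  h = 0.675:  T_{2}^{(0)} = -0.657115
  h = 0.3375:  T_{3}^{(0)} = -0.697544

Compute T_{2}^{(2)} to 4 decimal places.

-0.7089

T_{1}^{(1)} = -0.485451 + (-0.485451 − 0.444017)/3 = -0.795274
T_{2}^{(1)} = (4·(-0.657115) − (-0.485451)) / 3 = -0.714336
T_{2}^{(2)} = (16·(-0.714336) − (-0.795274)) / 15 = -0.708940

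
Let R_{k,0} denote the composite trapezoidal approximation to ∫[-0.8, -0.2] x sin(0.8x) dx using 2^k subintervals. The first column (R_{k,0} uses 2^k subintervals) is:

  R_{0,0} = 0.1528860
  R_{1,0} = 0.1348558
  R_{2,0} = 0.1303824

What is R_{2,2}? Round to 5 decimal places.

R_{1,1} = 0.1348558 + (0.1348558 − 0.1528860)/3 = 0.1288457
R_{2,1} = (4·0.1303824 − 0.1348558) / 3 = 0.1288913
R_{2,2} = (16·0.1288913 − 0.1288457) / 15 = 0.1288943

0.12889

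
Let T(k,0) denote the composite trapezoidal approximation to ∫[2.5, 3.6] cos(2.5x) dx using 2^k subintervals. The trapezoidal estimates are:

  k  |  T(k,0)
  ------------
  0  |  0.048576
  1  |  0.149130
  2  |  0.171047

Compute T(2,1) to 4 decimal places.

0.1784

T(2,1) = (4·0.171047 − 0.149130) / 3 = 0.178353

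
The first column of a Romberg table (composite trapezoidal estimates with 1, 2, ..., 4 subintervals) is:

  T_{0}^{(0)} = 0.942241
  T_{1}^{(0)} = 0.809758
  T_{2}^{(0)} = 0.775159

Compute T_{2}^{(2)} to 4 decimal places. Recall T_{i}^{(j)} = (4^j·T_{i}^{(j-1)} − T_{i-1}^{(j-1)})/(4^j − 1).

T_{1}^{(1)} = 0.809758 + (0.809758 − 0.942241)/3 = 0.765597
T_{2}^{(1)} = (4·0.775159 − 0.809758) / 3 = 0.763626
T_{2}^{(2)} = (16·0.763626 − 0.765597) / 15 = 0.763495
(Column j=1 coincides with Simpson's rule on the same nodes.)

0.7635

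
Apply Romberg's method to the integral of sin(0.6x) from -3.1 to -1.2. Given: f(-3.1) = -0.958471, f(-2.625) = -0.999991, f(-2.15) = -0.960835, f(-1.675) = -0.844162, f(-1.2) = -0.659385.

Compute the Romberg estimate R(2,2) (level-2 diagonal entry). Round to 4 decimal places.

R(0,0) (trapezoid, 1 panel, h=1.9000): -1.536963
R(1,0) (trapezoid, 2 panels, h=0.9500): -1.681275
R(2,0) (trapezoid, 4 panels, h=0.4750): -1.716610
R(1,1) = -1.681275 + (-1.681275 − (-1.536963))/3 = -1.729379
R(2,1) = -1.716610 + (-1.716610 − (-1.681275))/3 = -1.728388
R(2,2) = -1.728388 + (-1.728388 − (-1.729379))/15 = -1.728322

-1.7283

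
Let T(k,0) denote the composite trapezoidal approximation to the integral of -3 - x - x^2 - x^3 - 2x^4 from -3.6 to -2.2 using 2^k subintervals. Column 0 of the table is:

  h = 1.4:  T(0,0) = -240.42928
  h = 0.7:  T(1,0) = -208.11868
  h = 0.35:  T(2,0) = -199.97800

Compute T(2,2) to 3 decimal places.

-197.259

T(1,1) = (4·(-208.11868) − (-240.42928)) / 3 = -197.34848
T(2,1) = (4·(-199.97800) − (-208.11868)) / 3 = -197.26444
T(2,2) = -197.26444 + (-197.26444 − (-197.34848))/15 = -197.25884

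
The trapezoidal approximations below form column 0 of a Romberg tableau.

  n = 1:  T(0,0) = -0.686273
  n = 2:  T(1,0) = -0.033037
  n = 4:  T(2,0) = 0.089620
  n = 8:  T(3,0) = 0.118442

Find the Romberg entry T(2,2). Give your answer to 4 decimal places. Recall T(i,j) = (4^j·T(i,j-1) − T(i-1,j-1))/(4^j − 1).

0.1269

Richardson extrapolation on the trapezoidal column (denominator 4−1=3):
T(1,1) = -0.033037 + (-0.033037 − (-0.686273))/3 = 0.184708
T(2,1) = (4·0.089620 − (-0.033037)) / 3 = 0.130506
T(2,2) = (16·0.130506 − 0.184708) / 15 = 0.126893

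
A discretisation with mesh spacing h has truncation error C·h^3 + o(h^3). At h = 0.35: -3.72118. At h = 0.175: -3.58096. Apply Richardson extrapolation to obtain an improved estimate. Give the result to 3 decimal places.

-3.561

The leading error scales as h^3; refining by a factor of 2 reduces it by 2^3 = 8.
Extrapolated value = (8·A(h/2) − A(h)) / (8 − 1)
= (8·(-3.58096) − (-3.72118)) / 7
= -24.92650 / 7 = -3.56093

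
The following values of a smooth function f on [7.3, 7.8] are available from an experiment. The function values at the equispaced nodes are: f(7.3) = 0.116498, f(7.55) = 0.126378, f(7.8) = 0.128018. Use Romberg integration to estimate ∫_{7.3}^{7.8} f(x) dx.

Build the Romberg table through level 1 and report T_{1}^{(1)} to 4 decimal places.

0.0625

T_{0}^{(0)} (trapezoid, 1 panel, h=0.5000): 0.061129
T_{1}^{(0)} (trapezoid, 2 panels, h=0.2500): 0.062159
T_{1}^{(1)} = 0.062159 + (0.062159 − 0.061129)/3 = 0.062502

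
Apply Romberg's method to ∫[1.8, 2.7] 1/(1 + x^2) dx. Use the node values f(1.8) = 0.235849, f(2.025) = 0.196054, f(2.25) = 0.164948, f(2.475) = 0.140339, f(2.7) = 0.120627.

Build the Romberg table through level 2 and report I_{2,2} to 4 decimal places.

0.1524

I_{0,0} (trapezoid, 1 panel, h=0.9000): 0.160414
I_{1,0} (trapezoid, 2 panels, h=0.4500): 0.154434
I_{2,0} (trapezoid, 4 panels, h=0.2250): 0.152905
I_{1,1} = 0.154434 + (0.154434 − 0.160414)/3 = 0.152441
I_{2,1} = 0.152905 + (0.152905 − 0.154434)/3 = 0.152395
I_{2,2} = 0.152395 + (0.152395 − 0.152441)/15 = 0.152392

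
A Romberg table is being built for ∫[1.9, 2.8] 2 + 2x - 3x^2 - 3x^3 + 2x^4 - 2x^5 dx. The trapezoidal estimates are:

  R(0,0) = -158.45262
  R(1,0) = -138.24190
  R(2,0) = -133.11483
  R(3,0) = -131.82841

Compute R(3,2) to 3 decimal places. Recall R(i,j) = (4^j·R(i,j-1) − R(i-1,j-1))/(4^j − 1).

-131.399

R(2,1) = -133.11483 + (-133.11483 − (-138.24190))/3 = -131.40581
R(3,1) = -131.82841 + (-131.82841 − (-133.11483))/3 = -131.39960
R(3,2) = -131.39960 + (-131.39960 − (-131.40581))/15 = -131.39919
(Column j=1 coincides with Simpson's rule on the same nodes.)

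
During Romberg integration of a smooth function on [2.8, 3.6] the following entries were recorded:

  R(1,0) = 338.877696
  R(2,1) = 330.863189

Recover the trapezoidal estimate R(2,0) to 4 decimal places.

From R(2,1) = (4·R(2,0) − R(1,0))/3, solve for R(2,0):
4·R(2,0) = 3·330.863189 + 338.877696 = 1331.467263
R(2,0) = 332.866816

332.8668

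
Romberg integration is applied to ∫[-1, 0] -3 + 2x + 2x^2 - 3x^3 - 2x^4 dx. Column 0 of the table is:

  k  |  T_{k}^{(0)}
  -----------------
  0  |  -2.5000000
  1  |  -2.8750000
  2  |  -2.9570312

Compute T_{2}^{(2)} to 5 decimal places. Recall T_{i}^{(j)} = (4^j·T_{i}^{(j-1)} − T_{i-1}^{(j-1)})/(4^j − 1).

T_{1}^{(1)} = -2.8750000 + (-2.8750000 − (-2.5000000))/3 = -3.0000000
T_{2}^{(1)} = -2.9570312 + (-2.9570312 − (-2.8750000))/3 = -2.9843749
T_{2}^{(2)} = (16·(-2.9843749) − (-3.0000000)) / 15 = -2.9833332

-2.98333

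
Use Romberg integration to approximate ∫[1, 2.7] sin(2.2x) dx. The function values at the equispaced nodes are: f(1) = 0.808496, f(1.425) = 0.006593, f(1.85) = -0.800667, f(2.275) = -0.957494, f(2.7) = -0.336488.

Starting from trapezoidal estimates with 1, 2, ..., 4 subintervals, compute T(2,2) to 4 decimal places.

-0.6938

T(0,0) (trapezoid, 1 panel, h=1.7000): 0.401207
T(1,0) (trapezoid, 2 panels, h=0.8500): -0.479964
T(2,0) (trapezoid, 4 panels, h=0.4250): -0.644115
T(1,1) = -0.479964 + (-0.479964 − 0.401207)/3 = -0.773688
T(2,1) = -0.644115 + (-0.644115 − (-0.479964))/3 = -0.698832
T(2,2) = -0.698832 + (-0.698832 − (-0.773688))/15 = -0.693842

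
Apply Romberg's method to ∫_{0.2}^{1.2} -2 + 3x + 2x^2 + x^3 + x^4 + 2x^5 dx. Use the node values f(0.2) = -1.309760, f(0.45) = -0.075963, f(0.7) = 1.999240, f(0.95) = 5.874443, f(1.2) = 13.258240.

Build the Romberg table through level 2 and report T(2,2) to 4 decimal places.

3.2576

T(0,0) (trapezoid, 1 panel, h=1.0000): 5.974240
T(1,0) (trapezoid, 2 panels, h=0.5000): 3.986740
T(2,0) (trapezoid, 4 panels, h=0.2500): 3.442990
T(1,1) = 3.986740 + (3.986740 − 5.974240)/3 = 3.324240
T(2,1) = 3.442990 + (3.442990 − 3.986740)/3 = 3.261740
T(2,2) = 3.261740 + (3.261740 − 3.324240)/15 = 3.257573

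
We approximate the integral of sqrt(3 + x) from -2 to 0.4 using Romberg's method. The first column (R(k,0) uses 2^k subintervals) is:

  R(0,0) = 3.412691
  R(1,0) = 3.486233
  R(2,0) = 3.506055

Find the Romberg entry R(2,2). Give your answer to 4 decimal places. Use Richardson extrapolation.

3.5128

Richardson extrapolation on the trapezoidal column (denominator 4−1=3):
R(1,1) = (4·3.486233 − 3.412691) / 3 = 3.510747
R(2,1) = (4·3.506055 − 3.486233) / 3 = 3.512662
R(2,2) = 3.512662 + (3.512662 − 3.510747)/15 = 3.512790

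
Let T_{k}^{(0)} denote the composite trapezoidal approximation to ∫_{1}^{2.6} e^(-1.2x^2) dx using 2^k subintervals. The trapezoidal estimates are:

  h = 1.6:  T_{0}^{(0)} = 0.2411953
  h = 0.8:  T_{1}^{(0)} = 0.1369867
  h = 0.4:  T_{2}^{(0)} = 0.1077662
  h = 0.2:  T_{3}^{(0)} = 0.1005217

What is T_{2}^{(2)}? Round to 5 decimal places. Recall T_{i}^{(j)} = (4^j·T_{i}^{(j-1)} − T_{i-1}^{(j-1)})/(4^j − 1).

0.09774

Richardson extrapolation on the trapezoidal column (denominator 4−1=3):
T_{1}^{(1)} = (4·0.1369867 − 0.2411953) / 3 = 0.1022505
T_{2}^{(1)} = 0.1077662 + (0.1077662 − 0.1369867)/3 = 0.0980260
T_{2}^{(2)} = (16·0.0980260 − 0.1022505) / 15 = 0.0977444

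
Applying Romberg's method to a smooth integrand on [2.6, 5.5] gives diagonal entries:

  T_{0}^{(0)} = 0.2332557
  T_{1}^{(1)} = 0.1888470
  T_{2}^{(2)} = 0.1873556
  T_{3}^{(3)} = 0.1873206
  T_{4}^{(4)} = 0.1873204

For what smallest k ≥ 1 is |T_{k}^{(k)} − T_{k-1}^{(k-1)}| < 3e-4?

|T_{1}^{(1)} − T_{0}^{(0)}| = 0.0444087 ≥ 3e-4
|T_{2}^{(2)} − T_{1}^{(1)}| = 0.0014914 ≥ 3e-4
|T_{3}^{(3)} − T_{2}^{(2)}| = 0.0000350 < 3e-4

k = 3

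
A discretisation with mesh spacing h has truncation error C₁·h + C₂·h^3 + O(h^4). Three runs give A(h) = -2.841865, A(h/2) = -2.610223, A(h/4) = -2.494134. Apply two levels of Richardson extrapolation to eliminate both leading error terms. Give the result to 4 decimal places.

-2.3780

First eliminate the h term (factor 2^1 = 2):
  B₁ = (2·(-2.610223) − (-2.841865))/1 = -2.378581
  B₂ = (2·(-2.494134) − (-2.610223))/1 = -2.378045
Then eliminate the h^3 term (factor 2^3 = 8):
  (8·(-2.378045) − (-2.378581))/7 = -2.377968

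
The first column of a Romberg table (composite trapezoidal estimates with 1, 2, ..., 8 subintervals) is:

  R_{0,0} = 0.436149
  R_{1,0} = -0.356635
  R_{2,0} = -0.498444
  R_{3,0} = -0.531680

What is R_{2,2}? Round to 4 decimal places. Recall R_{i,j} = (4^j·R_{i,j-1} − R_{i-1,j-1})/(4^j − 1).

R_{1,1} = -0.356635 + (-0.356635 − 0.436149)/3 = -0.620896
R_{2,1} = -0.498444 + (-0.498444 − (-0.356635))/3 = -0.545714
R_{2,2} = (16·(-0.545714) − (-0.620896)) / 15 = -0.540702

-0.5407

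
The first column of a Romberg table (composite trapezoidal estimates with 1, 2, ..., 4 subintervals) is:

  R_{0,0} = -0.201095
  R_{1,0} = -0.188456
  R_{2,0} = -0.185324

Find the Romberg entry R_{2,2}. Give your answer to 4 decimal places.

R_{1,1} = (4·(-0.188456) − (-0.201095)) / 3 = -0.184243
R_{2,1} = -0.185324 + (-0.185324 − (-0.188456))/3 = -0.184280
R_{2,2} = (16·(-0.184280) − (-0.184243)) / 15 = -0.184282
(Column j=1 coincides with Simpson's rule on the same nodes.)

-0.1843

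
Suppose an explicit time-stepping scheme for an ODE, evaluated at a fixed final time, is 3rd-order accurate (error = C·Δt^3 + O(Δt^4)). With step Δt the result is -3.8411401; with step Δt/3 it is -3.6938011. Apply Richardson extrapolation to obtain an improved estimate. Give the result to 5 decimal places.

-3.68813

The leading error scales as Δt^3; refining by a factor of 3 reduces it by 3^3 = 27.
Extrapolated value = (27·A(Δt/3) − A(Δt)) / (27 − 1)
= (27·(-3.6938011) − (-3.8411401)) / 26
= -95.8914896 / 26 = -3.6881342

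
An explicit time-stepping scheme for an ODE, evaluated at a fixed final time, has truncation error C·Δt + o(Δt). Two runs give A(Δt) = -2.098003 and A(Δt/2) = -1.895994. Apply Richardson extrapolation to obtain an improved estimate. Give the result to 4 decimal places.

The leading error scales as Δt; refining by a factor of 2 reduces it by 2^1 = 2.
Extrapolated value = (2·A(Δt/2) − A(Δt)) / (2 − 1)
= (2·(-1.895994) − (-2.098003)) / 1
= -1.693985 / 1 = -1.693985

-1.6940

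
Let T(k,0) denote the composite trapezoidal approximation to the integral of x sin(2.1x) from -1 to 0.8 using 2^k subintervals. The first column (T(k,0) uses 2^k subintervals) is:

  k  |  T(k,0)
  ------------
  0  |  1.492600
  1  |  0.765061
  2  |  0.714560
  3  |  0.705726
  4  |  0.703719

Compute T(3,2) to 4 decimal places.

0.7031

Richardson extrapolation on the trapezoidal column (denominator 4−1=3):
T(2,1) = (4·0.714560 − 0.765061) / 3 = 0.697726
T(3,1) = (4·0.705726 − 0.714560) / 3 = 0.702781
T(3,2) = 0.702781 + (0.702781 − 0.697726)/15 = 0.703118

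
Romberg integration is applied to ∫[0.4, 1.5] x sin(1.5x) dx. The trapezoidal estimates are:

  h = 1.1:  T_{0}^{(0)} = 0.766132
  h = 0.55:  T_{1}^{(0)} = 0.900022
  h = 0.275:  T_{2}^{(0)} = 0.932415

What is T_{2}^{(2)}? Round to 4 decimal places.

0.9431

Richardson extrapolation on the trapezoidal column (denominator 4−1=3):
T_{1}^{(1)} = (4·0.900022 − 0.766132) / 3 = 0.944652
T_{2}^{(1)} = 0.932415 + (0.932415 − 0.900022)/3 = 0.943213
T_{2}^{(2)} = (16·0.943213 − 0.944652) / 15 = 0.943117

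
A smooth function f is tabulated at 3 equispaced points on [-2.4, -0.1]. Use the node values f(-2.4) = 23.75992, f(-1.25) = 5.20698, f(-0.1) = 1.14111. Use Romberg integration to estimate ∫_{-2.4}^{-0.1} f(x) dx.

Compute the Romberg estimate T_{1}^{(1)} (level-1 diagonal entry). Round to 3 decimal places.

T_{0}^{(0)} (trapezoid, 1 panel, h=2.3000): 28.63618
T_{1}^{(0)} (trapezoid, 2 panels, h=1.1500): 20.30612
T_{1}^{(1)} = 20.30612 + (20.30612 − 28.63618)/3 = 17.52943

17.529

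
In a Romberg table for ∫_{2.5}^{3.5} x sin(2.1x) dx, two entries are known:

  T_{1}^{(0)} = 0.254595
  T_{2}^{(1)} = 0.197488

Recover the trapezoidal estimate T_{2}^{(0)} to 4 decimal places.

0.2118

From T_{2}^{(1)} = (4·T_{2}^{(0)} − T_{1}^{(0)})/3, solve for T_{2}^{(0)}:
4·T_{2}^{(0)} = 3·0.197488 + 0.254595 = 0.847059
T_{2}^{(0)} = 0.211765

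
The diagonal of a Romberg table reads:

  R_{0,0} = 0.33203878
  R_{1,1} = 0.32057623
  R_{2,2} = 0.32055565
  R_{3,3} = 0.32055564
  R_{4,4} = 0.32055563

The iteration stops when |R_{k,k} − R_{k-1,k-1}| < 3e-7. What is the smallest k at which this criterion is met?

k = 3

|R_{1,1} − R_{0,0}| = 0.01146255 ≥ 3e-7
|R_{2,2} − R_{1,1}| = 0.00002058 ≥ 3e-7
|R_{3,3} − R_{2,2}| = 0.00000001 < 3e-7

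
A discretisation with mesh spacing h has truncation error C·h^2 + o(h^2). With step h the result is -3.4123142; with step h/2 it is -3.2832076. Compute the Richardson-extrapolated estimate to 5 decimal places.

Extrapolated value = (4·A(h/2) − A(h)) / (4 − 1)
= (4·(-3.2832076) − (-3.4123142)) / 3
= -9.7205162 / 3 = -3.2401721

-3.24017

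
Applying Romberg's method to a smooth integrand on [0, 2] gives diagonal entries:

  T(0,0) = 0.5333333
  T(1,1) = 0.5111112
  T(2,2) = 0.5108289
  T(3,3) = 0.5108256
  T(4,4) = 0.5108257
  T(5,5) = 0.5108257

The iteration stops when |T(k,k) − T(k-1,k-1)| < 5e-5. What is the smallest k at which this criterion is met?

k = 3

|T(1,1) − T(0,0)| = 0.0222221 ≥ 5e-5
|T(2,2) − T(1,1)| = 0.0002823 ≥ 5e-5
|T(3,3) − T(2,2)| = 0.0000033 < 5e-5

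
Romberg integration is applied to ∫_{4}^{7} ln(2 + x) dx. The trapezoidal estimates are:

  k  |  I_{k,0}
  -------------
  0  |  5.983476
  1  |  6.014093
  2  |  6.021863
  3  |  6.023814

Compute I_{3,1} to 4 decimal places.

Richardson extrapolation on the trapezoidal column (denominator 4−1=3):
I_{3,1} = 6.023814 + (6.023814 − 6.021863)/3 = 6.024464
(Column j=1 coincides with Simpson's rule on the same nodes.)

6.0245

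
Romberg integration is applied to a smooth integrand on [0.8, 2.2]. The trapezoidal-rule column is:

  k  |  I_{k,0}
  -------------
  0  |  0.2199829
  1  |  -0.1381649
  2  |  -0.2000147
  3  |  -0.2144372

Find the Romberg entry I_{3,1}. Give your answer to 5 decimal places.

-0.21924

Richardson extrapolation on the trapezoidal column (denominator 4−1=3):
I_{3,1} = -0.2144372 + (-0.2144372 − (-0.2000147))/3 = -0.2192447
(Column j=1 coincides with Simpson's rule on the same nodes.)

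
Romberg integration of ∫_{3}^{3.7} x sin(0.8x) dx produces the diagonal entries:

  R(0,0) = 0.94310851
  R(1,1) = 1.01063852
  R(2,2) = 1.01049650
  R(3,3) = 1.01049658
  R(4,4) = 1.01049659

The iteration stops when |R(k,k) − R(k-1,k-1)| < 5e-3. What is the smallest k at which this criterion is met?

k = 2

|R(1,1) − R(0,0)| = 0.06753001 ≥ 5e-3
|R(2,2) − R(1,1)| = 0.00014202 < 5e-3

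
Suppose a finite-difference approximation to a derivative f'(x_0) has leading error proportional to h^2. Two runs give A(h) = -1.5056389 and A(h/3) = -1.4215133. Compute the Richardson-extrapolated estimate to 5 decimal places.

The leading error scales as h^2; refining by a factor of 3 reduces it by 3^2 = 9.
Extrapolated value = (9·A(h/3) − A(h)) / (9 − 1)
= (9·(-1.4215133) − (-1.5056389)) / 8
= -11.2879808 / 8 = -1.4109976

-1.41100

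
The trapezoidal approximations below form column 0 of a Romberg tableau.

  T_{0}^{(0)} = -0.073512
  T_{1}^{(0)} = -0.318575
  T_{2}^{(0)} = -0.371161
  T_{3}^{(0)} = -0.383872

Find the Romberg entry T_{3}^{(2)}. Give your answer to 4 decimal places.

-0.3881

Richardson extrapolation on the trapezoidal column (denominator 4−1=3):
T_{2}^{(1)} = (4·(-0.371161) − (-0.318575)) / 3 = -0.388690
T_{3}^{(1)} = (4·(-0.383872) − (-0.371161)) / 3 = -0.388109
T_{3}^{(2)} = (16·(-0.388109) − (-0.388690)) / 15 = -0.388070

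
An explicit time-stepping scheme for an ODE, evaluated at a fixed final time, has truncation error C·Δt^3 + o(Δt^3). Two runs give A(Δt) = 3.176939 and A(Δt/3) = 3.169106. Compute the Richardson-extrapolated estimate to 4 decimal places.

3.1688

The leading error scales as Δt^3; refining by a factor of 3 reduces it by 3^3 = 27.
Extrapolated value = (27·A(Δt/3) − A(Δt)) / (27 − 1)
= (27·3.169106 − 3.176939) / 26
= 82.388923 / 26 = 3.168805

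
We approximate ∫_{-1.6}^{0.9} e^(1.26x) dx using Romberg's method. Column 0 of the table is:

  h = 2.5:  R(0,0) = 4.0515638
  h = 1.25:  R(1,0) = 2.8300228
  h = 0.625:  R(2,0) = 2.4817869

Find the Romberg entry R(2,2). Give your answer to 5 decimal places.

R(1,1) = 2.8300228 + (2.8300228 − 4.0515638)/3 = 2.4228425
R(2,1) = 2.4817869 + (2.4817869 − 2.8300228)/3 = 2.3657083
R(2,2) = (16·2.3657083 − 2.4228425) / 15 = 2.3618994

2.36190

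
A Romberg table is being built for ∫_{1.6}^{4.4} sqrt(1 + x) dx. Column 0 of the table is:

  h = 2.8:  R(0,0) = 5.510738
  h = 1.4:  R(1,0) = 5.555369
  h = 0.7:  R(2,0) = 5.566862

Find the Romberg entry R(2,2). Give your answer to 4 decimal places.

Richardson extrapolation on the trapezoidal column (denominator 4−1=3):
R(1,1) = 5.555369 + (5.555369 − 5.510738)/3 = 5.570246
R(2,1) = 5.566862 + (5.566862 − 5.555369)/3 = 5.570693
R(2,2) = (16·5.570693 − 5.570246) / 15 = 5.570723

5.5707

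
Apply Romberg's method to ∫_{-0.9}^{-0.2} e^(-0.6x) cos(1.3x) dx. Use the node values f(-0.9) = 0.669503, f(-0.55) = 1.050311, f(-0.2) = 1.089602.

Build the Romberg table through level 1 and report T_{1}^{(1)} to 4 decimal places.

T_{0}^{(0)} (trapezoid, 1 panel, h=0.7000): 0.615687
T_{1}^{(0)} (trapezoid, 2 panels, h=0.3500): 0.675452
T_{1}^{(1)} = 0.675452 + (0.675452 − 0.615687)/3 = 0.695374

0.6954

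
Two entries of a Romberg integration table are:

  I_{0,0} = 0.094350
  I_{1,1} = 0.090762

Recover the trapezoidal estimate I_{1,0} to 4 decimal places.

0.0917

From I_{1,1} = (4·I_{1,0} − I_{0,0})/3, solve for I_{1,0}:
4·I_{1,0} = 3·0.090762 + 0.094350 = 0.366636
I_{1,0} = 0.091659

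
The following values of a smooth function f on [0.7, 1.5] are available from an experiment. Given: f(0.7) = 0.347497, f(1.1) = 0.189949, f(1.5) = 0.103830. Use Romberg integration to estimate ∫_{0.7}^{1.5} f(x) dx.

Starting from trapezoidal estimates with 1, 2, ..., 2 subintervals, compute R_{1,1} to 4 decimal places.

0.1615

R_{0,0} (trapezoid, 1 panel, h=0.8000): 0.180531
R_{1,0} (trapezoid, 2 panels, h=0.4000): 0.166245
R_{1,1} = 0.166245 + (0.166245 − 0.180531)/3 = 0.161483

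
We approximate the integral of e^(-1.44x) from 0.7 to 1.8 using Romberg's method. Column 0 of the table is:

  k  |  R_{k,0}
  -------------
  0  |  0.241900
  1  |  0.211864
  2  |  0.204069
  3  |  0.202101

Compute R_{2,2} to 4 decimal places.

0.2014

Richardson extrapolation on the trapezoidal column (denominator 4−1=3):
R_{1,1} = 0.211864 + (0.211864 − 0.241900)/3 = 0.201852
R_{2,1} = (4·0.204069 − 0.211864) / 3 = 0.201471
R_{2,2} = 0.201471 + (0.201471 − 0.201852)/15 = 0.201446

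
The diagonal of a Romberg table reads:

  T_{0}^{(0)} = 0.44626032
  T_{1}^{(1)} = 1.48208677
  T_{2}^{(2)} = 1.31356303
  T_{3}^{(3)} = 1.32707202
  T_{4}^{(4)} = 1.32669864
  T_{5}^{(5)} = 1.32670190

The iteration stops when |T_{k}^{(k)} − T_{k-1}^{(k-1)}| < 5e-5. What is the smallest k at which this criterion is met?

|T_{1}^{(1)} − T_{0}^{(0)}| = 1.03582645 ≥ 5e-5
|T_{2}^{(2)} − T_{1}^{(1)}| = 0.16852374 ≥ 5e-5
|T_{3}^{(3)} − T_{2}^{(2)}| = 0.01350899 ≥ 5e-5
|T_{4}^{(4)} − T_{3}^{(3)}| = 0.00037338 ≥ 5e-5
|T_{5}^{(5)} − T_{4}^{(4)}| = 0.00000326 < 5e-5

k = 5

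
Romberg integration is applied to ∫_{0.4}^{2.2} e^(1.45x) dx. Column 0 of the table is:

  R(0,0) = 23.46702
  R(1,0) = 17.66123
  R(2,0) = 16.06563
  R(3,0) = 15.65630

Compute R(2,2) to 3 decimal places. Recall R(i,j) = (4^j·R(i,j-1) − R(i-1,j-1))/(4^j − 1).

Richardson extrapolation on the trapezoidal column (denominator 4−1=3):
R(1,1) = (4·17.66123 − 23.46702) / 3 = 15.72597
R(2,1) = (4·16.06563 − 17.66123) / 3 = 15.53376
R(2,2) = (16·15.53376 − 15.72597) / 15 = 15.52095

15.521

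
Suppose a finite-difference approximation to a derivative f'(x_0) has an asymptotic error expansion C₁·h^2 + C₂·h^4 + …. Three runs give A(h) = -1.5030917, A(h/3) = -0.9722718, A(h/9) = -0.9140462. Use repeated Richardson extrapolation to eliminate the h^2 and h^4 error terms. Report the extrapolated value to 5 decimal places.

First eliminate the h^2 term (factor 3^2 = 9):
  B₁ = (9·(-0.9722718) − (-1.5030917))/8 = -0.9059193
  B₂ = (9·(-0.9140462) − (-0.9722718))/8 = -0.9067680
Then eliminate the h^4 term (factor 3^4 = 81):
  (81·(-0.9067680) − (-0.9059193))/80 = -0.9067786

-0.90678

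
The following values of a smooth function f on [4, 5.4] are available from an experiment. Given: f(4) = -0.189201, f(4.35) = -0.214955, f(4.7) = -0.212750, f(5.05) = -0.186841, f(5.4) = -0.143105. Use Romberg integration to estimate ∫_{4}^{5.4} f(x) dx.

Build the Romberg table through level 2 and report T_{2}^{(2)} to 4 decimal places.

-0.2759

T_{0}^{(0)} (trapezoid, 1 panel, h=1.4000): -0.232614
T_{1}^{(0)} (trapezoid, 2 panels, h=0.7000): -0.265232
T_{2}^{(0)} (trapezoid, 4 panels, h=0.3500): -0.273245
T_{1}^{(1)} = -0.265232 + (-0.265232 − (-0.232614))/3 = -0.276105
T_{2}^{(1)} = -0.273245 + (-0.273245 − (-0.265232))/3 = -0.275916
T_{2}^{(2)} = -0.275916 + (-0.275916 − (-0.276105))/15 = -0.275903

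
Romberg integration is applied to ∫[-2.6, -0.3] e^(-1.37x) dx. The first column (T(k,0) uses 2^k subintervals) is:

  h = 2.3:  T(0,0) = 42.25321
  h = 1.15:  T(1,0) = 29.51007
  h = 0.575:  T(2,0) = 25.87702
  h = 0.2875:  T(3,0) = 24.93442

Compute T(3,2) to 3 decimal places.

24.617

T(2,1) = (4·25.87702 − 29.51007) / 3 = 24.66600
T(3,1) = 24.93442 + (24.93442 − 25.87702)/3 = 24.62022
T(3,2) = (16·24.62022 − 24.66600) / 15 = 24.61717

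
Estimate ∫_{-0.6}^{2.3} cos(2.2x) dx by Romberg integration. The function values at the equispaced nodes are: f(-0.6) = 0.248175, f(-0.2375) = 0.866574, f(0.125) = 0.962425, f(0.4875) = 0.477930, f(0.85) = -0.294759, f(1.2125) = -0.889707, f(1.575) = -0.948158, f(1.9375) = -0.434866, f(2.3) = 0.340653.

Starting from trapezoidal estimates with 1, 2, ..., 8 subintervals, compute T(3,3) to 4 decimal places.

T(0,0) (trapezoid, 1 panel, h=2.9000): 0.853801
T(1,0) (trapezoid, 2 panels, h=1.4500): -0.000500
T(2,0) (trapezoid, 4 panels, h=0.7250): 0.010093
T(3,0) (trapezoid, 8 panels, h=0.3625): 0.012272
T(1,1) = -0.000500 + (-0.000500 − 0.853801)/3 = -0.285267
T(2,1) = 0.010093 + (0.010093 − (-0.000500))/3 = 0.013624
T(3,1) = 0.012272 + (0.012272 − 0.010093)/3 = 0.012998
T(2,2) = 0.013624 + (0.013624 − (-0.285267))/15 = 0.033550
T(3,2) = 0.012998 + (0.012998 − 0.013624)/15 = 0.012956
T(3,3) = 0.012956 + (0.012956 − 0.033550)/63 = 0.012629

0.0126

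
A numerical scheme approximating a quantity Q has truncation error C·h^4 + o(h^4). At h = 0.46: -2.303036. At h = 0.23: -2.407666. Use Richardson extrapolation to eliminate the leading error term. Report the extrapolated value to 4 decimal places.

The leading error scales as h^4; refining by a factor of 2 reduces it by 2^4 = 16.
Extrapolated value = (16·A(h/2) − A(h)) / (16 − 1)
= (16·(-2.407666) − (-2.303036)) / 15
= -36.219620 / 15 = -2.414641

-2.4146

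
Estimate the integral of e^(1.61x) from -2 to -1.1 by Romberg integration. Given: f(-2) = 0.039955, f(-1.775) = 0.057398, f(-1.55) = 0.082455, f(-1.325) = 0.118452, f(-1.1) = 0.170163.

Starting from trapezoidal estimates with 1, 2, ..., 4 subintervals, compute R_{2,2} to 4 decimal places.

0.0809

R_{0,0} (trapezoid, 1 panel, h=0.9000): 0.094553
R_{1,0} (trapezoid, 2 panels, h=0.4500): 0.084381
R_{2,0} (trapezoid, 4 panels, h=0.2250): 0.081757
R_{1,1} = 0.084381 + (0.084381 − 0.094553)/3 = 0.080990
R_{2,1} = 0.081757 + (0.081757 − 0.084381)/3 = 0.080882
R_{2,2} = 0.080882 + (0.080882 − 0.080990)/15 = 0.080875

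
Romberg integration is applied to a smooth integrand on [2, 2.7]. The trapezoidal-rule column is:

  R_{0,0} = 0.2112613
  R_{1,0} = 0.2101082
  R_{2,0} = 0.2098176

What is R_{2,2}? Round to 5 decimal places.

R_{1,1} = (4·0.2101082 − 0.2112613) / 3 = 0.2097238
R_{2,1} = (4·0.2098176 − 0.2101082) / 3 = 0.2097207
R_{2,2} = 0.2097207 + (0.2097207 − 0.2097238)/15 = 0.2097205

0.20972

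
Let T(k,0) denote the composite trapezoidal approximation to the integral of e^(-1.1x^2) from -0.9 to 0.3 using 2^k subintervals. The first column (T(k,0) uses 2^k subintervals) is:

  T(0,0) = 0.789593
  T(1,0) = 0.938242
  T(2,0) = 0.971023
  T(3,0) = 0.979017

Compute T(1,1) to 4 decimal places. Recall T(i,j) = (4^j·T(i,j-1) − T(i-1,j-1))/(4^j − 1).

0.9878

Richardson extrapolation on the trapezoidal column (denominator 4−1=3):
T(1,1) = 0.938242 + (0.938242 − 0.789593)/3 = 0.987792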